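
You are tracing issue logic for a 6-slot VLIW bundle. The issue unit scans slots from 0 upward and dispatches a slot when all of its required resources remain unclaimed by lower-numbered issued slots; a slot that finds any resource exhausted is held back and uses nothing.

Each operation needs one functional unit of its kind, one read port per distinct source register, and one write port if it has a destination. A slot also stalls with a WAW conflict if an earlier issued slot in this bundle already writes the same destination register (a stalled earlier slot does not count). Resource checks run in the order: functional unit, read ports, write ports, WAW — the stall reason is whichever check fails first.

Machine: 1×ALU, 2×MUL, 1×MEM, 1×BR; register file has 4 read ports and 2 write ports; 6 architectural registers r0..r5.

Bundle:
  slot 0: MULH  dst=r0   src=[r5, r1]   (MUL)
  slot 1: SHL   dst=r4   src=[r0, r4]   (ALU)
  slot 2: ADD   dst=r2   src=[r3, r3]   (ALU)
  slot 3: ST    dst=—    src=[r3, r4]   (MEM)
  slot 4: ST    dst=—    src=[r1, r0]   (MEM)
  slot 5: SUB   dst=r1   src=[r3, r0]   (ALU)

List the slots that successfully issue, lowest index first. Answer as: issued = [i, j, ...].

(0) want 1×MUL +2rd +1wr — yes → AL1|MU1|ME1|BR1|rd2|wr1
(1) want 1×ALU +2rd +1wr — yes → AL0|MU1|ME1|BR1|rd0|wr0
(2) want 1×ALU +1rd +1wr — FU → AL0|MU1|ME1|BR1|rd0|wr0
(3) want 1×MEM +2rd +0wr — RD_PORT → AL0|MU1|ME1|BR1|rd0|wr0
(4) want 1×MEM +2rd +0wr — RD_PORT → AL0|MU1|ME1|BR1|rd0|wr0
(5) want 1×ALU +2rd +1wr — FU → AL0|MU1|ME1|BR1|rd0|wr0

issued = [0, 1]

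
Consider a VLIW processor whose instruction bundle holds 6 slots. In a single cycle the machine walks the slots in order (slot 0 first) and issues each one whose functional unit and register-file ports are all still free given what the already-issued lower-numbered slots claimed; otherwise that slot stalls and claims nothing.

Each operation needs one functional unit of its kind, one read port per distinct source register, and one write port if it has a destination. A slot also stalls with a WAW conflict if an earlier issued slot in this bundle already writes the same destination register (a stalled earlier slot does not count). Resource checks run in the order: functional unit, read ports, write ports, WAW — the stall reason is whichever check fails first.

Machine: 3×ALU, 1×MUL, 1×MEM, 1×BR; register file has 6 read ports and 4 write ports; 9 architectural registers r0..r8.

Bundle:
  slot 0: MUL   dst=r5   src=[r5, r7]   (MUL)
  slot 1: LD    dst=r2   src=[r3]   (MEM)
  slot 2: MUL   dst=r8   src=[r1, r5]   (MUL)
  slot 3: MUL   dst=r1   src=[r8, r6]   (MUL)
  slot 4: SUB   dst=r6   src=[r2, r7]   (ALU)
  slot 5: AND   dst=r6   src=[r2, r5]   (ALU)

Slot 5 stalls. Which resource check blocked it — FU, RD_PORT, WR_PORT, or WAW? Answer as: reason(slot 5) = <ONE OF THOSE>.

reason(slot 5) = RD_PORT

(0) want 1×MUL +2rd +1wr — yes → AL3|MU0|ME1|BR1|rd4|wr3
(1) want 1×MEM +1rd +1wr — yes → AL3|MU0|ME0|BR1|rd3|wr2
(2) want 1×MUL +2rd +1wr — FU → AL3|MU0|ME0|BR1|rd3|wr2
(3) want 1×MUL +2rd +1wr — FU → AL3|MU0|ME0|BR1|rd3|wr2
(4) want 1×ALU +2rd +1wr — yes → AL2|MU0|ME0|BR1|rd1|wr1
(5) want 1×ALU +2rd +1wr — RD_PORT → AL2|MU0|ME0|BR1|rd1|wr1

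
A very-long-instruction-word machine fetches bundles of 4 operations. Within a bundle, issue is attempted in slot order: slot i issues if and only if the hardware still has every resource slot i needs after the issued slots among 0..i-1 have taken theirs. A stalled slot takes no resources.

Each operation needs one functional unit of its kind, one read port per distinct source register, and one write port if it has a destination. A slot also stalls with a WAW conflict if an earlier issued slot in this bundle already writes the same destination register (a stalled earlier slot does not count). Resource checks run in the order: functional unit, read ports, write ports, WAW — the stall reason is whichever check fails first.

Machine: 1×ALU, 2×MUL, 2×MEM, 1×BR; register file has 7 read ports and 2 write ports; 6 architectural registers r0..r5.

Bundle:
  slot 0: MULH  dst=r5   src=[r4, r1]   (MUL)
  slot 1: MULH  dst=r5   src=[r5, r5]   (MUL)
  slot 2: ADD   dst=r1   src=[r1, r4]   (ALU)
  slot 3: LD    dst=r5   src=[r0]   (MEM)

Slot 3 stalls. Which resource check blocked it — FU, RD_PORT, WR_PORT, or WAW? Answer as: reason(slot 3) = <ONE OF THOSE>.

slot 0 (MUL): ISSUE — free A1,Mu1,Ld2,B1 rp5 wp1
slot 1 (MUL): stall WAW — free A1,Mu1,Ld2,B1 rp5 wp1
slot 2 (ALU): ISSUE — free A0,Mu1,Ld2,B1 rp3 wp0
slot 3 (MEM): stall WR_PORT — free A0,Mu1,Ld2,B1 rp3 wp0

reason(slot 3) = WR_PORT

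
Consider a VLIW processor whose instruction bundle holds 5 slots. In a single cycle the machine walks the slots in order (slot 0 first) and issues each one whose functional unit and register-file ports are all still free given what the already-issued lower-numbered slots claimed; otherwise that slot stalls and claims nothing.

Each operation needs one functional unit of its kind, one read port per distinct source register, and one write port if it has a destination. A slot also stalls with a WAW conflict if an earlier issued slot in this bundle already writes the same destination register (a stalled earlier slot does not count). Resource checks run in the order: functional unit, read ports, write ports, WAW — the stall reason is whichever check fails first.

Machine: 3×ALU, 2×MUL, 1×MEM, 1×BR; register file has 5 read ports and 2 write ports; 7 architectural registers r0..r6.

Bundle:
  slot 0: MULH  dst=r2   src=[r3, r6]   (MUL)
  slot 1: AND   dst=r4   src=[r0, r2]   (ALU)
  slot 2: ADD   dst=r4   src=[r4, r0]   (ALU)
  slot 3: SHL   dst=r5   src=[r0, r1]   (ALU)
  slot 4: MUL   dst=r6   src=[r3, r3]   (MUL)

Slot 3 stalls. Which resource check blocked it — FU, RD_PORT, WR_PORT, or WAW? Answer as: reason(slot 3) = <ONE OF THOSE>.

  0. MUL→r2 ⇒ go  {3A/1Mu/1Ld/1B | 3r 1w}
  1. ALU→r4 ⇒ go  {2A/1Mu/1Ld/1B | 1r 0w}
  2. ALU→r4 ⇒ no(RD_PORT)  {2A/1Mu/1Ld/1B | 1r 0w}
  3. ALU→r5 ⇒ no(RD_PORT)  {2A/1Mu/1Ld/1B | 1r 0w}
  4. MUL→r6 ⇒ no(WR_PORT)  {2A/1Mu/1Ld/1B | 1r 0w}

reason(slot 3) = RD_PORT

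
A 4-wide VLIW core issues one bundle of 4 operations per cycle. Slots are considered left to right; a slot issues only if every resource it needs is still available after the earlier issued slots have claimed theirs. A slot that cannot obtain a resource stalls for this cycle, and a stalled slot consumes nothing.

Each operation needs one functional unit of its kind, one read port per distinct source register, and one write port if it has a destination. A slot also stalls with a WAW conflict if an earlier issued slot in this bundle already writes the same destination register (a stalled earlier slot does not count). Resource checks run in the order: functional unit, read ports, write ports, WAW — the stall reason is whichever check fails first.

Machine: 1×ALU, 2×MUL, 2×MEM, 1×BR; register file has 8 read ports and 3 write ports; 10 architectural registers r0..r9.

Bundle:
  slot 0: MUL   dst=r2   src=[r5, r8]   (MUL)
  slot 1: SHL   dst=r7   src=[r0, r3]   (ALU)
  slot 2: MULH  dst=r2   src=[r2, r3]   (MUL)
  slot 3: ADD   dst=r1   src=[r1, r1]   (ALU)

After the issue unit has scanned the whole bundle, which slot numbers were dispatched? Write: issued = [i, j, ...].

#0 MUL src=r5,r8 dispatched  <A:1 Mu:1 Ld:2 B:1 rd:6 wr:2>
#1 ALU src=r0,r3 dispatched  <A:0 Mu:1 Ld:2 B:1 rd:4 wr:1>
#2 MUL src=r2,r3 held:WAW  <A:0 Mu:1 Ld:2 B:1 rd:4 wr:1>
#3 ALU src=r1,r1 held:FU  <A:0 Mu:1 Ld:2 B:1 rd:4 wr:1>

issued = [0, 1]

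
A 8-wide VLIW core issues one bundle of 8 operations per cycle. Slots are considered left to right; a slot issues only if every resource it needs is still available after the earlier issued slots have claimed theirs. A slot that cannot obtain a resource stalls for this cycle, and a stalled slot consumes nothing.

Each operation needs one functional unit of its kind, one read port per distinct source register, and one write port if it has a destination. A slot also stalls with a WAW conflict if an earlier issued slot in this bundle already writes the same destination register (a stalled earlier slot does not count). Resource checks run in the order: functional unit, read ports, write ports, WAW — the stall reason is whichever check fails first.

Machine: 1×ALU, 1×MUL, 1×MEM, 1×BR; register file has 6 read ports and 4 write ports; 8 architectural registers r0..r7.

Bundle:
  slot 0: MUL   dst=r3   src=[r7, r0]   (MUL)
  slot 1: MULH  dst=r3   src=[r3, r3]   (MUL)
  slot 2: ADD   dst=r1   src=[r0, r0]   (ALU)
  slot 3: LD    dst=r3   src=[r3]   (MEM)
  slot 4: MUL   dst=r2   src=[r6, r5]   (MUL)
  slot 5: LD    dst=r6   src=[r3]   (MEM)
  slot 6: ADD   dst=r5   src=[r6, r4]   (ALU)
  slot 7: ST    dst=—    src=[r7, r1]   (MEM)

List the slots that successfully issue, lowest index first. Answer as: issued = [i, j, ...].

#0 MUL src=r7,r0 dispatched  <A:1 Mu:0 Ld:1 B:1 rd:4 wr:3>
#1 MUL src=r3,r3 held:FU  <A:1 Mu:0 Ld:1 B:1 rd:4 wr:3>
#2 ALU src=r0,r0 dispatched  <A:0 Mu:0 Ld:1 B:1 rd:3 wr:2>
#3 MEM src=r3 held:WAW  <A:0 Mu:0 Ld:1 B:1 rd:3 wr:2>
#4 MUL src=r6,r5 held:FU  <A:0 Mu:0 Ld:1 B:1 rd:3 wr:2>
#5 MEM src=r3 dispatched  <A:0 Mu:0 Ld:0 B:1 rd:2 wr:1>
#6 ALU src=r6,r4 held:FU  <A:0 Mu:0 Ld:0 B:1 rd:2 wr:1>
#7 MEM src=r7,r1 held:FU  <A:0 Mu:0 Ld:0 B:1 rd:2 wr:1>

issued = [0, 2, 5]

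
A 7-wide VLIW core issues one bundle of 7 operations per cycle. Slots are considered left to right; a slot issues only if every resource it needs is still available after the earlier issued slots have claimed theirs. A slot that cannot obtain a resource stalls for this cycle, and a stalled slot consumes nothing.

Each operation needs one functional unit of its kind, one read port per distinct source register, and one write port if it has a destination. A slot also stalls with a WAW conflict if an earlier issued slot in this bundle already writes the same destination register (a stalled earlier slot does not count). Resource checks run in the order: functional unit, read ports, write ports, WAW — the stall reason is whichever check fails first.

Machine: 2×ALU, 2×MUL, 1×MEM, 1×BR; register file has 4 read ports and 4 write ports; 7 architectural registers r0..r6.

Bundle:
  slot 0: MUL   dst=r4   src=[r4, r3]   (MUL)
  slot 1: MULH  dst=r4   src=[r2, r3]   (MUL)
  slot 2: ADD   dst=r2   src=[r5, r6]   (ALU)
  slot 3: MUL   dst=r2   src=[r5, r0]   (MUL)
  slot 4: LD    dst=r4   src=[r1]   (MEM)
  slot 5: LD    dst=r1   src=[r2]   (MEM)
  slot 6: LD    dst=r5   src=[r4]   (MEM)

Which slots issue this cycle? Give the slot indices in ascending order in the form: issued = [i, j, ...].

issued = [0, 2]

#0 MUL src=r4,r3 dispatched  <A:2 Mu:1 Ld:1 B:1 rd:2 wr:3>
#1 MUL src=r2,r3 held:WAW  <A:2 Mu:1 Ld:1 B:1 rd:2 wr:3>
#2 ALU src=r5,r6 dispatched  <A:1 Mu:1 Ld:1 B:1 rd:0 wr:2>
#3 MUL src=r5,r0 held:RD_PORT  <A:1 Mu:1 Ld:1 B:1 rd:0 wr:2>
#4 MEM src=r1 held:RD_PORT  <A:1 Mu:1 Ld:1 B:1 rd:0 wr:2>
#5 MEM src=r2 held:RD_PORT  <A:1 Mu:1 Ld:1 B:1 rd:0 wr:2>
#6 MEM src=r4 held:RD_PORT  <A:1 Mu:1 Ld:1 B:1 rd:0 wr:2>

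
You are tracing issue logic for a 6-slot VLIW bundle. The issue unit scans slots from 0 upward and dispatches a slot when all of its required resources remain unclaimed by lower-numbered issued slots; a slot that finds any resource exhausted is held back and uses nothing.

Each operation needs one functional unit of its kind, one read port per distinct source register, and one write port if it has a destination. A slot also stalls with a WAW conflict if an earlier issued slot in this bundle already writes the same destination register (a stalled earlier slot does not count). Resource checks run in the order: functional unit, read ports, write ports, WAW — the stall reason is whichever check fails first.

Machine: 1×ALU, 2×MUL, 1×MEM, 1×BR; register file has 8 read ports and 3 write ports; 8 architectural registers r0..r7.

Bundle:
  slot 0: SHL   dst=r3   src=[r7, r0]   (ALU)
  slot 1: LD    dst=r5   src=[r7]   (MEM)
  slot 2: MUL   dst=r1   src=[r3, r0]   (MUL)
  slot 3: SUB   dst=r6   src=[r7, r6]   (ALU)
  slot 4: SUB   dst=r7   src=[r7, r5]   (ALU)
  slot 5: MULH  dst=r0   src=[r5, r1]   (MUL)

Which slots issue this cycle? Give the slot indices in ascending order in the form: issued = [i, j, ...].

issued = [0, 1, 2]

(0) want 1×ALU +2rd +1wr — yes → AL0|MU2|ME1|BR1|rd6|wr2
(1) want 1×MEM +1rd +1wr — yes → AL0|MU2|ME0|BR1|rd5|wr1
(2) want 1×MUL +2rd +1wr — yes → AL0|MU1|ME0|BR1|rd3|wr0
(3) want 1×ALU +2rd +1wr — FU → AL0|MU1|ME0|BR1|rd3|wr0
(4) want 1×ALU +2rd +1wr — FU → AL0|MU1|ME0|BR1|rd3|wr0
(5) want 1×MUL +2rd +1wr — WR_PORT → AL0|MU1|ME0|BR1|rd3|wr0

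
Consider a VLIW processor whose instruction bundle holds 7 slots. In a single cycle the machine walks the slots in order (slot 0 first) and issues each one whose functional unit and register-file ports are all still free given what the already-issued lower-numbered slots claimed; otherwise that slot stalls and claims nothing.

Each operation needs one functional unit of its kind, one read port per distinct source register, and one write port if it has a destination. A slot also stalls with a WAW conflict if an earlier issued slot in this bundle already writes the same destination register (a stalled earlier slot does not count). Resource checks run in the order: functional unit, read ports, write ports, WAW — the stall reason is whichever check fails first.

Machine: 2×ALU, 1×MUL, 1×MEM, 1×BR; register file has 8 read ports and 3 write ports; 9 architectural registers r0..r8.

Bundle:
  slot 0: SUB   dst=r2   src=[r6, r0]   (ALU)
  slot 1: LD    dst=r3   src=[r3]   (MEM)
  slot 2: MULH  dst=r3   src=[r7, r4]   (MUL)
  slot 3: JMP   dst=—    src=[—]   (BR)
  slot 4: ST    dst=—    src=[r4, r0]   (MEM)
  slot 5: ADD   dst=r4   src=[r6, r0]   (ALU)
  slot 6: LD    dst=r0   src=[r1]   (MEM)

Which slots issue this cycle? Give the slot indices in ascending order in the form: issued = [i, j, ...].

issued = [0, 1, 3, 5]

#0 ALU src=r6,r0 dispatched  <A:1 Mu:1 Ld:1 B:1 rd:6 wr:2>
#1 MEM src=r3 dispatched  <A:1 Mu:1 Ld:0 B:1 rd:5 wr:1>
#2 MUL src=r7,r4 held:WAW  <A:1 Mu:1 Ld:0 B:1 rd:5 wr:1>
#3 BR src=- dispatched  <A:1 Mu:1 Ld:0 B:0 rd:5 wr:1>
#4 MEM src=r4,r0 held:FU  <A:1 Mu:1 Ld:0 B:0 rd:5 wr:1>
#5 ALU src=r6,r0 dispatched  <A:0 Mu:1 Ld:0 B:0 rd:3 wr:0>
#6 MEM src=r1 held:FU  <A:0 Mu:1 Ld:0 B:0 rd:3 wr:0>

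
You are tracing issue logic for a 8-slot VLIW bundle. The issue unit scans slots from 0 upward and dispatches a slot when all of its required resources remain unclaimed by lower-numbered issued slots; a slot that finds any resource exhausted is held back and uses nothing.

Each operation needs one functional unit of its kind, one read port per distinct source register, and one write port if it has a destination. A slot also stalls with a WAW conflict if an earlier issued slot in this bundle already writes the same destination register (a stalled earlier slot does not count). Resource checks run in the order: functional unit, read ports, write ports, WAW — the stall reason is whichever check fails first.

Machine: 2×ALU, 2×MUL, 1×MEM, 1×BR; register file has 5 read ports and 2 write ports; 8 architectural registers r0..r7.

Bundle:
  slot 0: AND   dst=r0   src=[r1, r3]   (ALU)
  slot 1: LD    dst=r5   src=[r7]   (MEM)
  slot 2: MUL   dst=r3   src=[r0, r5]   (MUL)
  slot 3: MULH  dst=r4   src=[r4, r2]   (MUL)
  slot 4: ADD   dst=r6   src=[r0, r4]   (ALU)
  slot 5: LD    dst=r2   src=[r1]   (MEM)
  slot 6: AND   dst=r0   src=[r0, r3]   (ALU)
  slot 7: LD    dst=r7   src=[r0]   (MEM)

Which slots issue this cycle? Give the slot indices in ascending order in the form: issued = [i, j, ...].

slot 0 (ALU): ISSUE — free A1,Mu2,Ld1,B1 rp3 wp1
slot 1 (MEM): ISSUE — free A1,Mu2,Ld0,B1 rp2 wp0
slot 2 (MUL): stall WR_PORT — free A1,Mu2,Ld0,B1 rp2 wp0
slot 3 (MUL): stall WR_PORT — free A1,Mu2,Ld0,B1 rp2 wp0
slot 4 (ALU): stall WR_PORT — free A1,Mu2,Ld0,B1 rp2 wp0
slot 5 (MEM): stall FU — free A1,Mu2,Ld0,B1 rp2 wp0
slot 6 (ALU): stall WR_PORT — free A1,Mu2,Ld0,B1 rp2 wp0
slot 7 (MEM): stall FU — free A1,Mu2,Ld0,B1 rp2 wp0

issued = [0, 1]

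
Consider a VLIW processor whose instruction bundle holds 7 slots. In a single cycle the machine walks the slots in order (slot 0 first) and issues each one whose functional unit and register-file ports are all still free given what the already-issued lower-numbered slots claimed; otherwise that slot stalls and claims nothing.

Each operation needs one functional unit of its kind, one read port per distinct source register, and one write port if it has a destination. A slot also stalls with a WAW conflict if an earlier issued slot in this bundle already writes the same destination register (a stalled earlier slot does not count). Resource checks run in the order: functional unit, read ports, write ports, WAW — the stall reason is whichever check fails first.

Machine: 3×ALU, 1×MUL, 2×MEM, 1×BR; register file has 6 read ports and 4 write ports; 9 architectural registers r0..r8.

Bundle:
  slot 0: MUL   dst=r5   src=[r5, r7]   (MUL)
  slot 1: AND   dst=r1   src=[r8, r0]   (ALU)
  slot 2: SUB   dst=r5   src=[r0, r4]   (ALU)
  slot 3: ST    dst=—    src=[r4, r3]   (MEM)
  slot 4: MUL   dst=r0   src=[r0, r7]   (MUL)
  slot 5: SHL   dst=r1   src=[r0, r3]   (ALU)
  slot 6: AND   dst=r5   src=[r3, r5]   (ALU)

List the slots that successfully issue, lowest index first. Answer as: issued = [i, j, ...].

issued = [0, 1, 3]

#0 MUL src=r5,r7 dispatched  <A:3 Mu:0 Ld:2 B:1 rd:4 wr:3>
#1 ALU src=r8,r0 dispatched  <A:2 Mu:0 Ld:2 B:1 rd:2 wr:2>
#2 ALU src=r0,r4 held:WAW  <A:2 Mu:0 Ld:2 B:1 rd:2 wr:2>
#3 MEM src=r4,r3 dispatched  <A:2 Mu:0 Ld:1 B:1 rd:0 wr:2>
#4 MUL src=r0,r7 held:FU  <A:2 Mu:0 Ld:1 B:1 rd:0 wr:2>
#5 ALU src=r0,r3 held:RD_PORT  <A:2 Mu:0 Ld:1 B:1 rd:0 wr:2>
#6 ALU src=r3,r5 held:RD_PORT  <A:2 Mu:0 Ld:1 B:1 rd:0 wr:2>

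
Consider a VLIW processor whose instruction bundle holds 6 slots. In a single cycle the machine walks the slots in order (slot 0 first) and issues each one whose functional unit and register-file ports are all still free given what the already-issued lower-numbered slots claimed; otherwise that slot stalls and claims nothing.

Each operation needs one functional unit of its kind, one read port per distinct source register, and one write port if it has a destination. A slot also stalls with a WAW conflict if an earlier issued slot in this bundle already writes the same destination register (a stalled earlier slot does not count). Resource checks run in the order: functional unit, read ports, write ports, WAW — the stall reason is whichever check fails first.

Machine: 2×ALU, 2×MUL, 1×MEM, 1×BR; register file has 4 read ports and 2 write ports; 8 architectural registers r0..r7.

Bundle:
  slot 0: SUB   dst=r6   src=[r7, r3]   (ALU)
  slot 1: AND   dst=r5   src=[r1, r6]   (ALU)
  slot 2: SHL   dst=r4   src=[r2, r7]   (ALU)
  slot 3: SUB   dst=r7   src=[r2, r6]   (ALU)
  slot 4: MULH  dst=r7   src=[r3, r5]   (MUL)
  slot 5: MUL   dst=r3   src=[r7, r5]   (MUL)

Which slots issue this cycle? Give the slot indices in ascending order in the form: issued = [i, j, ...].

slot 0 (ALU): ISSUE — free A1,Mu2,Ld1,B1 rp2 wp1
slot 1 (ALU): ISSUE — free A0,Mu2,Ld1,B1 rp0 wp0
slot 2 (ALU): stall FU — free A0,Mu2,Ld1,B1 rp0 wp0
slot 3 (ALU): stall FU — free A0,Mu2,Ld1,B1 rp0 wp0
slot 4 (MUL): stall RD_PORT — free A0,Mu2,Ld1,B1 rp0 wp0
slot 5 (MUL): stall RD_PORT — free A0,Mu2,Ld1,B1 rp0 wp0

issued = [0, 1]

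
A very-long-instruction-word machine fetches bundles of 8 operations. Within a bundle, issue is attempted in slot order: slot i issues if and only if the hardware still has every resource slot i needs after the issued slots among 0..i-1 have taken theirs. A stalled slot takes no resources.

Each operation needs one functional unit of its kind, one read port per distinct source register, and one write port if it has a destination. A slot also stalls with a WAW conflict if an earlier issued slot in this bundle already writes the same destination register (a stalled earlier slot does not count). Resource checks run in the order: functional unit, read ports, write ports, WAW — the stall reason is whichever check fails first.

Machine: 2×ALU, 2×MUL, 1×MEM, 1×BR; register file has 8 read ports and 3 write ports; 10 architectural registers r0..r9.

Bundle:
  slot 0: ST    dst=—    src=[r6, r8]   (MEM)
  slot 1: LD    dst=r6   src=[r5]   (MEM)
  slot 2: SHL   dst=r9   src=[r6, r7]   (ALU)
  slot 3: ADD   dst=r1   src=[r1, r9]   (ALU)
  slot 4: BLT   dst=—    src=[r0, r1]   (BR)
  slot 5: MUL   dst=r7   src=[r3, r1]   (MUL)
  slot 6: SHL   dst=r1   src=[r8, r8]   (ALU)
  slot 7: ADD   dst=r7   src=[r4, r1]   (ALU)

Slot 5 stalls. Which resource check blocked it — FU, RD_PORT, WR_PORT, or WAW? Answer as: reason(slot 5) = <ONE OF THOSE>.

#0 MEM src=r6,r8 dispatched  <A:2 Mu:2 Ld:0 B:1 rd:6 wr:3>
#1 MEM src=r5 held:FU  <A:2 Mu:2 Ld:0 B:1 rd:6 wr:3>
#2 ALU src=r6,r7 dispatched  <A:1 Mu:2 Ld:0 B:1 rd:4 wr:2>
#3 ALU src=r1,r9 dispatched  <A:0 Mu:2 Ld:0 B:1 rd:2 wr:1>
#4 BR src=r0,r1 dispatched  <A:0 Mu:2 Ld:0 B:0 rd:0 wr:1>
#5 MUL src=r3,r1 held:RD_PORT  <A:0 Mu:2 Ld:0 B:0 rd:0 wr:1>
#6 ALU src=r8,r8 held:FU  <A:0 Mu:2 Ld:0 B:0 rd:0 wr:1>
#7 ALU src=r4,r1 held:FU  <A:0 Mu:2 Ld:0 B:0 rd:0 wr:1>

reason(slot 5) = RD_PORT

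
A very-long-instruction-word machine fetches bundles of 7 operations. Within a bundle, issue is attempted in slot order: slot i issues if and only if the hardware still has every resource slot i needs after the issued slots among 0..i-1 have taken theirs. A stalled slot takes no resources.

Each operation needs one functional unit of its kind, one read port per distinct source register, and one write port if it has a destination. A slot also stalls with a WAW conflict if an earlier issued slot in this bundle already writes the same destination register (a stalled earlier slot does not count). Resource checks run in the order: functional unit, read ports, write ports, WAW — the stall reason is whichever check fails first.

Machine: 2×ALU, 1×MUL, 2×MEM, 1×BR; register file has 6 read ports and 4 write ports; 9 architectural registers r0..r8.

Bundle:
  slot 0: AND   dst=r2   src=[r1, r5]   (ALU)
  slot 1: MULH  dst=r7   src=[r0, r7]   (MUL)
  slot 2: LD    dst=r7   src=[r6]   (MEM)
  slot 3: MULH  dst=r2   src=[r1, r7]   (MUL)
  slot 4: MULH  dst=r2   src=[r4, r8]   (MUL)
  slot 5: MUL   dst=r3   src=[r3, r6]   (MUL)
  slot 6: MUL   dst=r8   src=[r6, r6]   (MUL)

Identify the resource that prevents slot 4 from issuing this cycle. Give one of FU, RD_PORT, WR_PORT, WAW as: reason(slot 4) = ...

  0. ALU→r2 ⇒ go  {1A/1Mu/2Ld/1B | 4r 3w}
  1. MUL→r7 ⇒ go  {1A/0Mu/2Ld/1B | 2r 2w}
  2. MEM→r7 ⇒ no(WAW)  {1A/0Mu/2Ld/1B | 2r 2w}
  3. MUL→r2 ⇒ no(FU)  {1A/0Mu/2Ld/1B | 2r 2w}
  4. MUL→r2 ⇒ no(FU)  {1A/0Mu/2Ld/1B | 2r 2w}
  5. MUL→r3 ⇒ no(FU)  {1A/0Mu/2Ld/1B | 2r 2w}
  6. MUL→r8 ⇒ no(FU)  {1A/0Mu/2Ld/1B | 2r 2w}

reason(slot 4) = FU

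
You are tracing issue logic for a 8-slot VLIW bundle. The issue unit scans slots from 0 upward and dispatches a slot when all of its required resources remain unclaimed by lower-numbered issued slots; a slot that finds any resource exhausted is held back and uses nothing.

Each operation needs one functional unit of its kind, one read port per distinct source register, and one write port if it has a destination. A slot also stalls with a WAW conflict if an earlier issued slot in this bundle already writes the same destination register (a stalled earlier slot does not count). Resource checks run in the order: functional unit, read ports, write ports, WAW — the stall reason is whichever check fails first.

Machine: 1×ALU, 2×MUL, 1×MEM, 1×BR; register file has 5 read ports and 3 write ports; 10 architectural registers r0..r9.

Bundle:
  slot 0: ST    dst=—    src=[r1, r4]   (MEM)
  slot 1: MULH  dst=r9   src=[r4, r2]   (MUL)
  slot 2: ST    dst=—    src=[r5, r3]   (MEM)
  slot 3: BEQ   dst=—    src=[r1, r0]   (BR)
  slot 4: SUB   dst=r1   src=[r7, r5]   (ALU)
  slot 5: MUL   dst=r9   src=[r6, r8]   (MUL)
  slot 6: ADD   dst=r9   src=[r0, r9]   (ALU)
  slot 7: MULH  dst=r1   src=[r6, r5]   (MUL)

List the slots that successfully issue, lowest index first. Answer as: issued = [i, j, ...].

[0] MEM needs rd=2 wr=0: ok; after: ALU=1 MUL=2 MEM=0 BR=1, R=3, W=3
[1] MUL needs rd=2 wr=1: ok; after: ALU=1 MUL=1 MEM=0 BR=1, R=1, W=2
[2] MEM needs rd=2 wr=0: FU; after: ALU=1 MUL=1 MEM=0 BR=1, R=1, W=2
[3] BR needs rd=2 wr=0: RD_PORT; after: ALU=1 MUL=1 MEM=0 BR=1, R=1, W=2
[4] ALU needs rd=2 wr=1: RD_PORT; after: ALU=1 MUL=1 MEM=0 BR=1, R=1, W=2
[5] MUL needs rd=2 wr=1: RD_PORT; after: ALU=1 MUL=1 MEM=0 BR=1, R=1, W=2
[6] ALU needs rd=2 wr=1: RD_PORT; after: ALU=1 MUL=1 MEM=0 BR=1, R=1, W=2
[7] MUL needs rd=2 wr=1: RD_PORT; after: ALU=1 MUL=1 MEM=0 BR=1, R=1, W=2

issued = [0, 1]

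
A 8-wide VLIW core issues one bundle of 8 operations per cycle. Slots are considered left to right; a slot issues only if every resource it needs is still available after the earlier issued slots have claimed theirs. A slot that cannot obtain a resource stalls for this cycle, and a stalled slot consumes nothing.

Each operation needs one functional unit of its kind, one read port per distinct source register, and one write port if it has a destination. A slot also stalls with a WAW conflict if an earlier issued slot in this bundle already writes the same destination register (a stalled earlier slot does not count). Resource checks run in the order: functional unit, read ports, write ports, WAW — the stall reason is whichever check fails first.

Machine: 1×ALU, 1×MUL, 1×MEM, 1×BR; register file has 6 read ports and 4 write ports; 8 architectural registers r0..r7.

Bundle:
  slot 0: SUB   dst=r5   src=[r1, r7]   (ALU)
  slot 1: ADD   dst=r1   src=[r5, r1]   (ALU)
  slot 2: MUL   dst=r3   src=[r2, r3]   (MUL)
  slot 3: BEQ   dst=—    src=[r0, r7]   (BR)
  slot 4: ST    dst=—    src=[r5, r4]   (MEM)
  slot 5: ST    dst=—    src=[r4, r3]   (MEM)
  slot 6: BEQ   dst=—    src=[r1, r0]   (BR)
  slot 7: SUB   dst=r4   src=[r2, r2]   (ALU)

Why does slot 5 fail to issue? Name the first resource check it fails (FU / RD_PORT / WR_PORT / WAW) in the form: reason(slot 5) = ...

reason(slot 5) = RD_PORT

slot 0 (ALU): ISSUE — free A0,Mu1,Ld1,B1 rp4 wp3
slot 1 (ALU): stall FU — free A0,Mu1,Ld1,B1 rp4 wp3
slot 2 (MUL): ISSUE — free A0,Mu0,Ld1,B1 rp2 wp2
slot 3 (BR): ISSUE — free A0,Mu0,Ld1,B0 rp0 wp2
slot 4 (MEM): stall RD_PORT — free A0,Mu0,Ld1,B0 rp0 wp2
slot 5 (MEM): stall RD_PORT — free A0,Mu0,Ld1,B0 rp0 wp2
slot 6 (BR): stall FU — free A0,Mu0,Ld1,B0 rp0 wp2
slot 7 (ALU): stall FU — free A0,Mu0,Ld1,B0 rp0 wp2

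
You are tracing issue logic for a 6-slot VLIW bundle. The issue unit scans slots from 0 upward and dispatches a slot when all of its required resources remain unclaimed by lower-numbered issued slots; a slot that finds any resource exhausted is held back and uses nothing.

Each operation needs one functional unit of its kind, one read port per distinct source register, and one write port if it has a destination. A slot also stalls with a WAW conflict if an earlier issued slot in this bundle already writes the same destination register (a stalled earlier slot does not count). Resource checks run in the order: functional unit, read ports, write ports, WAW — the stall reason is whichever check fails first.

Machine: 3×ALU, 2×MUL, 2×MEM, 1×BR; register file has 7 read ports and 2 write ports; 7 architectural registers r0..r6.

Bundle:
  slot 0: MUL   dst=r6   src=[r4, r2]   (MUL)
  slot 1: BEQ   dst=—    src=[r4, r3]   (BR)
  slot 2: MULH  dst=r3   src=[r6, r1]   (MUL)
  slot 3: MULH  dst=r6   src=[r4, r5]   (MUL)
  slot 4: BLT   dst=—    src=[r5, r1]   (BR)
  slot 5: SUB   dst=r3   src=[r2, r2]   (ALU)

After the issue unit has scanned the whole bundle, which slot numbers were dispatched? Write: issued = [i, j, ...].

  0. MUL→r6 ⇒ go  {3A/1Mu/2Ld/1B | 5r 1w}
  1. BR ⇒ go  {3A/1Mu/2Ld/0B | 3r 1w}
  2. MUL→r3 ⇒ go  {3A/0Mu/2Ld/0B | 1r 0w}
  3. MUL→r6 ⇒ no(FU)  {3A/0Mu/2Ld/0B | 1r 0w}
  4. BR ⇒ no(FU)  {3A/0Mu/2Ld/0B | 1r 0w}
  5. ALU→r3 ⇒ no(WR_PORT)  {3A/0Mu/2Ld/0B | 1r 0w}

issued = [0, 1, 2]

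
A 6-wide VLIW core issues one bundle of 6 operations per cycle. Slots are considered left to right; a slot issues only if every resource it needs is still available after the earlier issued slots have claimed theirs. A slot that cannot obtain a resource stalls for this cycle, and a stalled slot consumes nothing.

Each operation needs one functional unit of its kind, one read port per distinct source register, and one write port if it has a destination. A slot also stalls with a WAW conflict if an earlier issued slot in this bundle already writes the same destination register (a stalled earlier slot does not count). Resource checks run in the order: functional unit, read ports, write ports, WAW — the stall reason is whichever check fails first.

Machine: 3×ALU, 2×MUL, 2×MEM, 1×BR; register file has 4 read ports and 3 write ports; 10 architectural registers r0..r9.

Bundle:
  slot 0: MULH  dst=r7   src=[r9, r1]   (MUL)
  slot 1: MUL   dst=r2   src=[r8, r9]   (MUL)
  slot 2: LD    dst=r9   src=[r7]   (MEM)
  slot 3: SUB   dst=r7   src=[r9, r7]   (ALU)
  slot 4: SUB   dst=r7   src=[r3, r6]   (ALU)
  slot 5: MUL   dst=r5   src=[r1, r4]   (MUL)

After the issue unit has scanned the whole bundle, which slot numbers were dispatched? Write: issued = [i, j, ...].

(0) want 1×MUL +2rd +1wr — yes → AL3|MU1|ME2|BR1|rd2|wr2
(1) want 1×MUL +2rd +1wr — yes → AL3|MU0|ME2|BR1|rd0|wr1
(2) want 1×MEM +1rd +1wr — RD_PORT → AL3|MU0|ME2|BR1|rd0|wr1
(3) want 1×ALU +2rd +1wr — RD_PORT → AL3|MU0|ME2|BR1|rd0|wr1
(4) want 1×ALU +2rd +1wr — RD_PORT → AL3|MU0|ME2|BR1|rd0|wr1
(5) want 1×MUL +2rd +1wr — FU → AL3|MU0|ME2|BR1|rd0|wr1

issued = [0, 1]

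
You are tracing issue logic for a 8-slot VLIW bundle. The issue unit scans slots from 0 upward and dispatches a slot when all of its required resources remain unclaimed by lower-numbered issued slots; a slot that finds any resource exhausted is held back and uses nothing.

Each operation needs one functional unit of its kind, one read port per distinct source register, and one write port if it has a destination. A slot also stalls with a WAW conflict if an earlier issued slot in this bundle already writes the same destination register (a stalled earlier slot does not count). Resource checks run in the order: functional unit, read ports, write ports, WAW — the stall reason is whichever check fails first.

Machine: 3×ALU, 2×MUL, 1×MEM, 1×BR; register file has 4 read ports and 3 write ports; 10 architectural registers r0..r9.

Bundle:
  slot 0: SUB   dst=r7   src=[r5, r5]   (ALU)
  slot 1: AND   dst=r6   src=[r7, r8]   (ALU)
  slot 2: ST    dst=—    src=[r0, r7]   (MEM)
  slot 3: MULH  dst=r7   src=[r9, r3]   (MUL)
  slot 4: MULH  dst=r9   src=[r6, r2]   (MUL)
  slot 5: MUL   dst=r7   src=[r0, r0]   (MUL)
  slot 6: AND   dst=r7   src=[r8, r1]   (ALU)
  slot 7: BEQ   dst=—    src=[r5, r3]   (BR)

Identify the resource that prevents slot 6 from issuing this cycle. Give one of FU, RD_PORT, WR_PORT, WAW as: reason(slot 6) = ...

reason(slot 6) = RD_PORT

(0) want 1×ALU +1rd +1wr — yes → AL2|MU2|ME1|BR1|rd3|wr2
(1) want 1×ALU +2rd +1wr — yes → AL1|MU2|ME1|BR1|rd1|wr1
(2) want 1×MEM +2rd +0wr — RD_PORT → AL1|MU2|ME1|BR1|rd1|wr1
(3) want 1×MUL +2rd +1wr — RD_PORT → AL1|MU2|ME1|BR1|rd1|wr1
(4) want 1×MUL +2rd +1wr — RD_PORT → AL1|MU2|ME1|BR1|rd1|wr1
(5) want 1×MUL +1rd +1wr — WAW → AL1|MU2|ME1|BR1|rd1|wr1
(6) want 1×ALU +2rd +1wr — RD_PORT → AL1|MU2|ME1|BR1|rd1|wr1
(7) want 1×BR +2rd +0wr — RD_PORT → AL1|MU2|ME1|BR1|rd1|wr1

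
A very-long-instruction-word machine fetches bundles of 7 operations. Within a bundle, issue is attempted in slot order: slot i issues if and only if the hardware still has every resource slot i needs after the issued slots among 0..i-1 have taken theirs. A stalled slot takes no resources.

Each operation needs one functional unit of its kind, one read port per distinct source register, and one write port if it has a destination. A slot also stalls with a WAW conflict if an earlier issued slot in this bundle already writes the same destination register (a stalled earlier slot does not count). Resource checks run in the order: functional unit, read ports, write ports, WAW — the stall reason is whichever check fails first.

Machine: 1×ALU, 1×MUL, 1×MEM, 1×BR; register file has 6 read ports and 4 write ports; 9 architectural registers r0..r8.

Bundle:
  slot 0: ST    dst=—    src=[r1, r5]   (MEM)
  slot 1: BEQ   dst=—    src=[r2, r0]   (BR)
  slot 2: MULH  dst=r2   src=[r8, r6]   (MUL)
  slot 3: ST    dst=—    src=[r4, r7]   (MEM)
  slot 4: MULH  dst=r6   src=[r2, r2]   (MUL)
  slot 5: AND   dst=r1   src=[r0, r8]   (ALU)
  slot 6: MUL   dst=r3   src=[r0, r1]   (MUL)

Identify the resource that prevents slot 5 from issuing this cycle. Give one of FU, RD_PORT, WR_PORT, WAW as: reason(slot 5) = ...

slot 0 (MEM): ISSUE — free A1,Mu1,Ld0,B1 rp4 wp4
slot 1 (BR): ISSUE — free A1,Mu1,Ld0,B0 rp2 wp4
slot 2 (MUL): ISSUE — free A1,Mu0,Ld0,B0 rp0 wp3
slot 3 (MEM): stall FU — free A1,Mu0,Ld0,B0 rp0 wp3
slot 4 (MUL): stall FU — free A1,Mu0,Ld0,B0 rp0 wp3
slot 5 (ALU): stall RD_PORT — free A1,Mu0,Ld0,B0 rp0 wp3
slot 6 (MUL): stall FU — free A1,Mu0,Ld0,B0 rp0 wp3

reason(slot 5) = RD_PORT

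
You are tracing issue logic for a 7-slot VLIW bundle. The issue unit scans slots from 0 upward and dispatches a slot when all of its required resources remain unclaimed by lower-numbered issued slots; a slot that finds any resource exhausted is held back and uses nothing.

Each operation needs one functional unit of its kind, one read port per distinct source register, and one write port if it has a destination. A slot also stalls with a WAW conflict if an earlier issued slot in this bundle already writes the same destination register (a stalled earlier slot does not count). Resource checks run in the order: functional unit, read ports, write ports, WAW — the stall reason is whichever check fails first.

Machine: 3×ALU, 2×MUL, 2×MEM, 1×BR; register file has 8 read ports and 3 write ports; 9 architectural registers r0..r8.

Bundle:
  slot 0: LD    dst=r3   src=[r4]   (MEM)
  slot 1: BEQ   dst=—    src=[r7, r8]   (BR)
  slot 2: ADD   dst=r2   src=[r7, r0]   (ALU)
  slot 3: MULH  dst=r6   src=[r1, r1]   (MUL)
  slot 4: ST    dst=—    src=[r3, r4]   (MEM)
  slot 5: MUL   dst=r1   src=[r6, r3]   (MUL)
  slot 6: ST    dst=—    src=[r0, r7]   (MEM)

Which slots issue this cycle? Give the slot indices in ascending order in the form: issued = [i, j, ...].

#0 MEM src=r4 dispatched  <A:3 Mu:2 Ld:1 B:1 rd:7 wr:2>
#1 BR src=r7,r8 dispatched  <A:3 Mu:2 Ld:1 B:0 rd:5 wr:2>
#2 ALU src=r7,r0 dispatched  <A:2 Mu:2 Ld:1 B:0 rd:3 wr:1>
#3 MUL src=r1,r1 dispatched  <A:2 Mu:1 Ld:1 B:0 rd:2 wr:0>
#4 MEM src=r3,r4 dispatched  <A:2 Mu:1 Ld:0 B:0 rd:0 wr:0>
#5 MUL src=r6,r3 held:RD_PORT  <A:2 Mu:1 Ld:0 B:0 rd:0 wr:0>
#6 MEM src=r0,r7 held:FU  <A:2 Mu:1 Ld:0 B:0 rd:0 wr:0>

issued = [0, 1, 2, 3, 4]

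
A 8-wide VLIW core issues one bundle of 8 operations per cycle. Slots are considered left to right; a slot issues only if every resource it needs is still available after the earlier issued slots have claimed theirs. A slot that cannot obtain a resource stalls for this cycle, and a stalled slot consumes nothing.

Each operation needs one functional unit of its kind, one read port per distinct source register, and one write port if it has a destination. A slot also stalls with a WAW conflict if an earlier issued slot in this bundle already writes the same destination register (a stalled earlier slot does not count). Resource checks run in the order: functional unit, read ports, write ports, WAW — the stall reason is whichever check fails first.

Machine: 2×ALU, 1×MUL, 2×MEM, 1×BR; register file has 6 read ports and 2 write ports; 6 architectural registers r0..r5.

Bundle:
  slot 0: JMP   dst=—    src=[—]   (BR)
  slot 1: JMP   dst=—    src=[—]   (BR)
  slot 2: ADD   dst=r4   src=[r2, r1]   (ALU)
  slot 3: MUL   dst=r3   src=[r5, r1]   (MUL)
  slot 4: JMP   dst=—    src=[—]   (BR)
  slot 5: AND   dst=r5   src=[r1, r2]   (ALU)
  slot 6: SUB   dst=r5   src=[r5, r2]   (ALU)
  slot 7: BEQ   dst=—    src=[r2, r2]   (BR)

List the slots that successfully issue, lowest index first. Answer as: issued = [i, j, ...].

issued = [0, 2, 3]

#0 BR src=- dispatched  <A:2 Mu:1 Ld:2 B:0 rd:6 wr:2>
#1 BR src=- held:FU  <A:2 Mu:1 Ld:2 B:0 rd:6 wr:2>
#2 ALU src=r2,r1 dispatched  <A:1 Mu:1 Ld:2 B:0 rd:4 wr:1>
#3 MUL src=r5,r1 dispatched  <A:1 Mu:0 Ld:2 B:0 rd:2 wr:0>
#4 BR src=- held:FU  <A:1 Mu:0 Ld:2 B:0 rd:2 wr:0>
#5 ALU src=r1,r2 held:WR_PORT  <A:1 Mu:0 Ld:2 B:0 rd:2 wr:0>
#6 ALU src=r5,r2 held:WR_PORT  <A:1 Mu:0 Ld:2 B:0 rd:2 wr:0>
#7 BR src=r2,r2 held:FU  <A:1 Mu:0 Ld:2 B:0 rd:2 wr:0>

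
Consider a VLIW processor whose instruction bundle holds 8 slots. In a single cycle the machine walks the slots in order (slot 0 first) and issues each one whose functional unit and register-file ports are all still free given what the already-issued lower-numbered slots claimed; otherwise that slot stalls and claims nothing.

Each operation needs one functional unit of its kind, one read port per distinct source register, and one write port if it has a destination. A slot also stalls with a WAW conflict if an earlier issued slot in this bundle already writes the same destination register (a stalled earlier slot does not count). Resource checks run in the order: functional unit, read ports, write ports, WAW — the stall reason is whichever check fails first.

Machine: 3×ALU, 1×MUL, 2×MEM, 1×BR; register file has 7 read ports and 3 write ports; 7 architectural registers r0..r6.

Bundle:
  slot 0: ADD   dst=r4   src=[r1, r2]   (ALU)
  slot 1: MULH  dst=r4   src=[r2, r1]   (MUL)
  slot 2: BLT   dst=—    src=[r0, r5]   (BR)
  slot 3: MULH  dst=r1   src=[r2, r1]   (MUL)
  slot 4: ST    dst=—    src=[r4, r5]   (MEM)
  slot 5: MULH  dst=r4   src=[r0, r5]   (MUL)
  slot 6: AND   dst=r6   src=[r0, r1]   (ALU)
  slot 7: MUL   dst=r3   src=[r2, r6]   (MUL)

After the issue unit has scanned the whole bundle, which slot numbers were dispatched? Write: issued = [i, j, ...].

  0. ALU→r4 ⇒ go  {2A/1Mu/2Ld/1B | 5r 2w}
  1. MUL→r4 ⇒ no(WAW)  {2A/1Mu/2Ld/1B | 5r 2w}
  2. BR ⇒ go  {2A/1Mu/2Ld/0B | 3r 2w}
  3. MUL→r1 ⇒ go  {2A/0Mu/2Ld/0B | 1r 1w}
  4. MEM ⇒ no(RD_PORT)  {2A/0Mu/2Ld/0B | 1r 1w}
  5. MUL→r4 ⇒ no(FU)  {2A/0Mu/2Ld/0B | 1r 1w}
  6. ALU→r6 ⇒ no(RD_PORT)  {2A/0Mu/2Ld/0B | 1r 1w}
  7. MUL→r3 ⇒ no(FU)  {2A/0Mu/2Ld/0B | 1r 1w}

issued = [0, 2, 3]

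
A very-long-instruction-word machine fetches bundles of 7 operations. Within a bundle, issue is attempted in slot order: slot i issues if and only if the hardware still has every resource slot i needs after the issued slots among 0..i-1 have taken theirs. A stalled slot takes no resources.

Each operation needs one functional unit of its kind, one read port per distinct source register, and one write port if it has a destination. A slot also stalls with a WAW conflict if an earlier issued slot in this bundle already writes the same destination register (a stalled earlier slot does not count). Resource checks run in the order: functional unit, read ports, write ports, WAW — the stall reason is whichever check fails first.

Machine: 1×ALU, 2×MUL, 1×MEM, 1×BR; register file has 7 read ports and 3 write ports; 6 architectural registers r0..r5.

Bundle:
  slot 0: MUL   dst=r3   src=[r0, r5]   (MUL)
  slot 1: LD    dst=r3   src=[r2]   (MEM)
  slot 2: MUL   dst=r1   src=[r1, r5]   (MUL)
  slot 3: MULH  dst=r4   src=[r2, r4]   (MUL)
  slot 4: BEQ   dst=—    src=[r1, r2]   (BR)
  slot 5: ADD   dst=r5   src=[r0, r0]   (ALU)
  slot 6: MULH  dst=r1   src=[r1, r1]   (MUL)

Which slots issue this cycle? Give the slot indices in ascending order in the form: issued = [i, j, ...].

slot 0 (MUL): ISSUE — free A1,Mu1,Ld1,B1 rp5 wp2
slot 1 (MEM): stall WAW — free A1,Mu1,Ld1,B1 rp5 wp2
slot 2 (MUL): ISSUE — free A1,Mu0,Ld1,B1 rp3 wp1
slot 3 (MUL): stall FU — free A1,Mu0,Ld1,B1 rp3 wp1
slot 4 (BR): ISSUE — free A1,Mu0,Ld1,B0 rp1 wp1
slot 5 (ALU): ISSUE — free A0,Mu0,Ld1,B0 rp0 wp0
slot 6 (MUL): stall FU — free A0,Mu0,Ld1,B0 rp0 wp0

issued = [0, 2, 4, 5]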